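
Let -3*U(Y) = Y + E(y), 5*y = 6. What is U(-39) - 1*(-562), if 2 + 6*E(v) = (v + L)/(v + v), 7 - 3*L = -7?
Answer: 46573/81 ≈ 574.98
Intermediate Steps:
y = 6/5 (y = (1/5)*6 = 6/5 ≈ 1.2000)
L = 14/3 (L = 7/3 - 1/3*(-7) = 7/3 + 7/3 = 14/3 ≈ 4.6667)
E(v) = -1/3 + (14/3 + v)/(12*v) (E(v) = -1/3 + ((v + 14/3)/(v + v))/6 = -1/3 + ((14/3 + v)/((2*v)))/6 = -1/3 + ((14/3 + v)*(1/(2*v)))/6 = -1/3 + ((14/3 + v)/(2*v))/6 = -1/3 + (14/3 + v)/(12*v))
U(Y) = -2/81 - Y/3 (U(Y) = -(Y + (14 - 9*6/5)/(36*(6/5)))/3 = -(Y + (1/36)*(5/6)*(14 - 54/5))/3 = -(Y + (1/36)*(5/6)*(16/5))/3 = -(Y + 2/27)/3 = -(2/27 + Y)/3 = -2/81 - Y/3)
U(-39) - 1*(-562) = (-2/81 - 1/3*(-39)) - 1*(-562) = (-2/81 + 13) + 562 = 1051/81 + 562 = 46573/81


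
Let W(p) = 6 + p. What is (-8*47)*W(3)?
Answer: -3384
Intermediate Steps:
(-8*47)*W(3) = (-8*47)*(6 + 3) = -376*9 = -3384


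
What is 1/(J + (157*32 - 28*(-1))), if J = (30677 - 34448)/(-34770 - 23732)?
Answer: 58502/295555875 ≈ 0.00019794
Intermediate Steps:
J = 3771/58502 (J = -3771/(-58502) = -3771*(-1/58502) = 3771/58502 ≈ 0.064459)
1/(J + (157*32 - 28*(-1))) = 1/(3771/58502 + (157*32 - 28*(-1))) = 1/(3771/58502 + (5024 + 28)) = 1/(3771/58502 + 5052) = 1/(295555875/58502) = 58502/295555875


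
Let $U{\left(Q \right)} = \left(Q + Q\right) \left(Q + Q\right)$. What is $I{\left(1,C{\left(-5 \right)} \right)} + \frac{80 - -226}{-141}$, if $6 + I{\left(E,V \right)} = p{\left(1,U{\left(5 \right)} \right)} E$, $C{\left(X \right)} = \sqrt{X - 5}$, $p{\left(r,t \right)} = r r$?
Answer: $- \frac{337}{47} \approx -7.1702$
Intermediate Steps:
$U{\left(Q \right)} = 4 Q^{2}$ ($U{\left(Q \right)} = 2 Q 2 Q = 4 Q^{2}$)
$p{\left(r,t \right)} = r^{2}$
$C{\left(X \right)} = \sqrt{-5 + X}$
$I{\left(E,V \right)} = -6 + E$ ($I{\left(E,V \right)} = -6 + 1^{2} E = -6 + 1 E = -6 + E$)
$I{\left(1,C{\left(-5 \right)} \right)} + \frac{80 - -226}{-141} = \left(-6 + 1\right) + \frac{80 - -226}{-141} = -5 + \left(80 + 226\right) \left(- \frac{1}{141}\right) = -5 + 306 \left(- \frac{1}{141}\right) = -5 - \frac{102}{47} = - \frac{337}{47}$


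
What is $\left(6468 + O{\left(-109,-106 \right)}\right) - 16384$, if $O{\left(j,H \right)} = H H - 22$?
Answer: $1298$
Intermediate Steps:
$O{\left(j,H \right)} = -22 + H^{2}$ ($O{\left(j,H \right)} = H^{2} - 22 = -22 + H^{2}$)
$\left(6468 + O{\left(-109,-106 \right)}\right) - 16384 = \left(6468 - \left(22 - \left(-106\right)^{2}\right)\right) - 16384 = \left(6468 + \left(-22 + 11236\right)\right) - 16384 = \left(6468 + 11214\right) - 16384 = 17682 - 16384 = 1298$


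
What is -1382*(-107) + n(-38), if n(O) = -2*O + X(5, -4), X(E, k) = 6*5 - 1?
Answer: 147979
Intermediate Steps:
X(E, k) = 29 (X(E, k) = 30 - 1 = 29)
n(O) = 29 - 2*O (n(O) = -2*O + 29 = 29 - 2*O)
-1382*(-107) + n(-38) = -1382*(-107) + (29 - 2*(-38)) = 147874 + (29 + 76) = 147874 + 105 = 147979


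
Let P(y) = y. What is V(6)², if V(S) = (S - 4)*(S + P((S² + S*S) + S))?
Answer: 28224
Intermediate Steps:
V(S) = (-4 + S)*(2*S + 2*S²) (V(S) = (S - 4)*(S + ((S² + S*S) + S)) = (-4 + S)*(S + ((S² + S²) + S)) = (-4 + S)*(S + (2*S² + S)) = (-4 + S)*(S + (S + 2*S²)) = (-4 + S)*(2*S + 2*S²))
V(6)² = (2*6*(-4 + 6² - 3*6))² = (2*6*(-4 + 36 - 18))² = (2*6*14)² = 168² = 28224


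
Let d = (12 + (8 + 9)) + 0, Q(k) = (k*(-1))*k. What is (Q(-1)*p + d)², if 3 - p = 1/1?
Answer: 729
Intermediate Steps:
Q(k) = -k² (Q(k) = (-k)*k = -k²)
p = 2 (p = 3 - 1/1 = 3 - 1*1 = 3 - 1 = 2)
d = 29 (d = (12 + 17) + 0 = 29 + 0 = 29)
(Q(-1)*p + d)² = (-1*(-1)²*2 + 29)² = (-1*1*2 + 29)² = (-1*2 + 29)² = (-2 + 29)² = 27² = 729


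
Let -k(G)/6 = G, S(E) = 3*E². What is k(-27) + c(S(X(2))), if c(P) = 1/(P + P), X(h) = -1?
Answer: 973/6 ≈ 162.17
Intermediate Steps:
k(G) = -6*G
c(P) = 1/(2*P)
k(-27) + c(S(X(2))) = -6*(-27) + 1/(2*((3*(-1)²))) = 162 + 1/(2*((3*1))) = 162 + (½)/3 = 162 + (½)*(⅓) = 162 + ⅙ = 973/6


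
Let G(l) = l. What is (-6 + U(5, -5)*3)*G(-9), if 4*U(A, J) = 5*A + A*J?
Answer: 54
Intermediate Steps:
U(A, J) = 5*A/4 + A*J/4 (U(A, J) = (5*A + A*J)/4 = 5*A/4 + A*J/4)
(-6 + U(5, -5)*3)*G(-9) = (-6 + ((1/4)*5*(5 - 5))*3)*(-9) = (-6 + ((1/4)*5*0)*3)*(-9) = (-6 + 0*3)*(-9) = (-6 + 0)*(-9) = -6*(-9) = 54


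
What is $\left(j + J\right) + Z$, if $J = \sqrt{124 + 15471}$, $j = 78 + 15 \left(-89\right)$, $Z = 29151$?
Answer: $27894 + \sqrt{15595} \approx 28019.0$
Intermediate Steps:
$j = -1257$ ($j = 78 - 1335 = -1257$)
$J = \sqrt{15595} \approx 124.88$
$\left(j + J\right) + Z = \left(-1257 + \sqrt{15595}\right) + 29151 = 27894 + \sqrt{15595}$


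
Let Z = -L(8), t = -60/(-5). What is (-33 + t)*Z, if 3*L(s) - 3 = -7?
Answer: -28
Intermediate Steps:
L(s) = -4/3 (L(s) = 1 + (⅓)*(-7) = 1 - 7/3 = -4/3)
t = 12 (t = -60*(-⅕) = 12)
Z = 4/3 (Z = -1*(-4/3) = 4/3 ≈ 1.3333)
(-33 + t)*Z = (-33 + 12)*(4/3) = -21*4/3 = -28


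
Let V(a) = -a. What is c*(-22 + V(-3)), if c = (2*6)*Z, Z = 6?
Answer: -1368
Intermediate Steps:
c = 72 (c = (2*6)*6 = 12*6 = 72)
c*(-22 + V(-3)) = 72*(-22 - 1*(-3)) = 72*(-22 + 3) = 72*(-19) = -1368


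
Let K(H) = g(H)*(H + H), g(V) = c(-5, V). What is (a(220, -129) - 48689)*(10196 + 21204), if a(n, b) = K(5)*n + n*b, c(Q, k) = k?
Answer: -2074566600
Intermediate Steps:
g(V) = V
K(H) = 2*H² (K(H) = H*(H + H) = H*(2*H) = 2*H²)
a(n, b) = 50*n + b*n (a(n, b) = (2*5²)*n + n*b = (2*25)*n + b*n = 50*n + b*n)
(a(220, -129) - 48689)*(10196 + 21204) = (220*(50 - 129) - 48689)*(10196 + 21204) = (220*(-79) - 48689)*31400 = (-17380 - 48689)*31400 = -66069*31400 = -2074566600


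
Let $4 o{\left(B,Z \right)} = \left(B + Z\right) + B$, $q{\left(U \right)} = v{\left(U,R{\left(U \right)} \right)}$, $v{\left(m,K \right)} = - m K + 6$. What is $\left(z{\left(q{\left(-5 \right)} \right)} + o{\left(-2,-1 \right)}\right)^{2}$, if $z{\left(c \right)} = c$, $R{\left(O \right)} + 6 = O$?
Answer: $\frac{40401}{16} \approx 2525.1$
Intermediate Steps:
$R{\left(O \right)} = -6 + O$
$v{\left(m,K \right)} = 6 - K m$ ($v{\left(m,K \right)} = - K m + 6 = 6 - K m$)
$q{\left(U \right)} = 6 - U \left(-6 + U\right)$ ($q{\left(U \right)} = 6 - \left(-6 + U\right) U = 6 - U \left(-6 + U\right)$)
$o{\left(B,Z \right)} = \frac{B}{2} + \frac{Z}{4}$ ($o{\left(B,Z \right)} = \frac{\left(B + Z\right) + B}{4} = \frac{Z + 2 B}{4} = \frac{B}{2} + \frac{Z}{4}$)
$\left(z{\left(q{\left(-5 \right)} \right)} + o{\left(-2,-1 \right)}\right)^{2} = \left(\left(6 - - 5 \left(-6 - 5\right)\right) + \left(\frac{1}{2} \left(-2\right) + \frac{1}{4} \left(-1\right)\right)\right)^{2} = \left(\left(6 - \left(-5\right) \left(-11\right)\right) - \frac{5}{4}\right)^{2} = \left(\left(6 - 55\right) - \frac{5}{4}\right)^{2} = \left(-49 - \frac{5}{4}\right)^{2} = \left(- \frac{201}{4}\right)^{2} = \frac{40401}{16}$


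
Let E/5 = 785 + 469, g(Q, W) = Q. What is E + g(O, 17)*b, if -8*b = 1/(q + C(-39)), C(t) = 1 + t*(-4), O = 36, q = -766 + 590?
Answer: 238269/38 ≈ 6270.2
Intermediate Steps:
q = -176
C(t) = 1 - 4*t
b = 1/152 (b = -1/(8*(-176 + (1 - 4*(-39)))) = -1/(8*(-176 + (1 + 156))) = -1/(8*(-176 + 157)) = -1/8/(-19) = -1/8*(-1/19) = 1/152 ≈ 0.0065789)
E = 6270 (E = 5*(785 + 469) = 5*1254 = 6270)
E + g(O, 17)*b = 6270 + 36*(1/152) = 6270 + 9/38 = 238269/38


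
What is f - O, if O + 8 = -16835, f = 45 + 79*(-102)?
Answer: 8830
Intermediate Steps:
f = -8013 (f = 45 - 8058 = -8013)
O = -16843 (O = -8 - 16835 = -16843)
f - O = -8013 - 1*(-16843) = -8013 + 16843 = 8830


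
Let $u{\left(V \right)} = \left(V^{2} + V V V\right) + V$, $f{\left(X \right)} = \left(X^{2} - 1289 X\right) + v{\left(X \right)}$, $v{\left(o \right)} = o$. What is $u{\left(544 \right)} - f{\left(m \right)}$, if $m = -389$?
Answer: $160633311$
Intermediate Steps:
$f{\left(X \right)} = X^{2} - 1288 X$ ($f{\left(X \right)} = \left(X^{2} - 1289 X\right) + X = X^{2} - 1288 X$)
$u{\left(V \right)} = V + V^{2} + V^{3}$ ($u{\left(V \right)} = \left(V^{2} + V^{2} V\right) + V = \left(V^{2} + V^{3}\right) + V = V + V^{2} + V^{3}$)
$u{\left(544 \right)} - f{\left(m \right)} = 544 \left(1 + 544 + 544^{2}\right) - - 389 \left(-1288 - 389\right) = 544 \left(1 + 544 + 295936\right) - \left(-389\right) \left(-1677\right) = 544 \cdot 296481 - 652353 = 161285664 - 652353 = 160633311$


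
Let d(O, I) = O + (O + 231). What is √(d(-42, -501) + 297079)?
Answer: √297226 ≈ 545.18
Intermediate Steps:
d(O, I) = 231 + 2*O (d(O, I) = O + (231 + O) = 231 + 2*O)
√(d(-42, -501) + 297079) = √((231 + 2*(-42)) + 297079) = √((231 - 84) + 297079) = √(147 + 297079) = √297226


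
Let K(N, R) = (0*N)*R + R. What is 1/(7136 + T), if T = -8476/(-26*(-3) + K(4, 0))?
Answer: 3/21082 ≈ 0.00014230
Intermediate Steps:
K(N, R) = R (K(N, R) = 0*R + R = 0 + R = R)
T = -326/3 (T = -8476/(-26*(-3) + 0) = -8476/(78 + 0) = -8476/78 = -8476*1/78 = -326/3 ≈ -108.67)
1/(7136 + T) = 1/(7136 - 326/3) = 1/(21082/3) = 3/21082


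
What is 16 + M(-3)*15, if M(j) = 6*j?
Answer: -254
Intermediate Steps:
16 + M(-3)*15 = 16 + (6*(-3))*15 = 16 - 18*15 = 16 - 270 = -254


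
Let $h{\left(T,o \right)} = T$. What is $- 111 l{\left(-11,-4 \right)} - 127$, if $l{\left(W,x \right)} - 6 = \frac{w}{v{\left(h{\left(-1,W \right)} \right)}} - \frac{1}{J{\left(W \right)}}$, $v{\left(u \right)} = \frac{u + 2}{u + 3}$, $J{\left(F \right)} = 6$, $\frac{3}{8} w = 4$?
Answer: $- \frac{6285}{2} \approx -3142.5$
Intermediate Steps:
$w = \frac{32}{3}$ ($w = \frac{8}{3} \cdot 4 = \frac{32}{3} \approx 10.667$)
$v{\left(u \right)} = \frac{2 + u}{3 + u}$
$l{\left(W,x \right)} = \frac{163}{6}$ ($l{\left(W,x \right)} = 6 + \left(\frac{32}{3 \frac{2 - 1}{3 - 1}} - \frac{1}{6}\right) = 6 + \left(\frac{32}{3 \cdot \frac{1}{2} \cdot 1} - \frac{1}{6}\right) = 6 - \left(\frac{1}{6} - \frac{32}{3 \cdot \frac{1}{2} \cdot 1}\right) = 6 - \left(\frac{1}{6} - \frac{32 \frac{1}{\frac{1}{2}}}{3}\right) = 6 + \left(\frac{32}{3} \cdot 2 - \frac{1}{6}\right) = 6 + \left(\frac{64}{3} - \frac{1}{6}\right) = 6 + \frac{127}{6} = \frac{163}{6}$)
$- 111 l{\left(-11,-4 \right)} - 127 = \left(-111\right) \frac{163}{6} - 127 = - \frac{6031}{2} - 127 = - \frac{6285}{2}$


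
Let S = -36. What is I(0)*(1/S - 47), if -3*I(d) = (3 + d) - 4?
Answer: -1693/108 ≈ -15.676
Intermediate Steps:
I(d) = 1/3 - d/3 (I(d) = -((3 + d) - 4)/3 = -(-1 + d)/3 = 1/3 - d/3)
I(0)*(1/S - 47) = (1/3 - 1/3*0)*(1/(-36) - 47) = (1/3 + 0)*(-1/36 - 47) = (1/3)*(-1693/36) = -1693/108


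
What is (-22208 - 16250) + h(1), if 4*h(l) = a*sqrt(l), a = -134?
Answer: -76983/2 ≈ -38492.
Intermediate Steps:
h(l) = -67*sqrt(l)/2 (h(l) = (-134*sqrt(l))/4 = -67*sqrt(l)/2)
(-22208 - 16250) + h(1) = (-22208 - 16250) - 67*sqrt(1)/2 = -38458 - 67/2*1 = -38458 - 67/2 = -76983/2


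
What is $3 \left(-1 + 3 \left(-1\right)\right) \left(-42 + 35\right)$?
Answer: $84$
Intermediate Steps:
$3 \left(-1 + 3 \left(-1\right)\right) \left(-42 + 35\right) = 3 \left(-1 - 3\right) \left(-7\right) = 3 \left(-4\right) \left(-7\right) = \left(-12\right) \left(-7\right) = 84$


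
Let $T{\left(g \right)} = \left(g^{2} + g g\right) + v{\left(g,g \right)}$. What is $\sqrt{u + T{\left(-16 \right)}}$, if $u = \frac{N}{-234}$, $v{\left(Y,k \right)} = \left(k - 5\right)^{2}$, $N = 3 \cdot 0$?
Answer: $\sqrt{953} \approx 30.871$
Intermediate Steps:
$N = 0$
$v{\left(Y,k \right)} = \left(-5 + k\right)^{2}$
$u = 0$ ($u = \frac{0}{-234} = 0 \left(- \frac{1}{234}\right) = 0$)
$T{\left(g \right)} = \left(-5 + g\right)^{2} + 2 g^{2}$ ($T{\left(g \right)} = \left(g^{2} + g g\right) + \left(-5 + g\right)^{2} = \left(g^{2} + g^{2}\right) + \left(-5 + g\right)^{2} = 2 g^{2} + \left(-5 + g\right)^{2} = \left(-5 + g\right)^{2} + 2 g^{2}$)
$\sqrt{u + T{\left(-16 \right)}} = \sqrt{0 + \left(\left(-5 - 16\right)^{2} + 2 \left(-16\right)^{2}\right)} = \sqrt{0 + \left(\left(-21\right)^{2} + 2 \cdot 256\right)} = \sqrt{0 + \left(441 + 512\right)} = \sqrt{0 + 953} = \sqrt{953}$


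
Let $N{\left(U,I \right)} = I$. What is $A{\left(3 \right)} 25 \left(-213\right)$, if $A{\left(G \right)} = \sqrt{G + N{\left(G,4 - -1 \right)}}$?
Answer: $- 10650 \sqrt{2} \approx -15061.0$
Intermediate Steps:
$A{\left(G \right)} = \sqrt{5 + G}$ ($A{\left(G \right)} = \sqrt{G + \left(4 - -1\right)} = \sqrt{G + \left(4 + 1\right)} = \sqrt{G + 5} = \sqrt{5 + G}$)
$A{\left(3 \right)} 25 \left(-213\right) = \sqrt{5 + 3} \cdot 25 \left(-213\right) = \sqrt{8} \cdot 25 \left(-213\right) = 2 \sqrt{2} \cdot 25 \left(-213\right) = 50 \sqrt{2} \left(-213\right) = - 10650 \sqrt{2}$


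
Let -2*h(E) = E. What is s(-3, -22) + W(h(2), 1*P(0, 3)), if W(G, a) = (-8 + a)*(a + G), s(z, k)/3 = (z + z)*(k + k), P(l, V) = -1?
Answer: 810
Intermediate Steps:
s(z, k) = 12*k*z (s(z, k) = 3*((z + z)*(k + k)) = 3*((2*z)*(2*k)) = 3*(4*k*z) = 12*k*z)
h(E) = -E/2
W(G, a) = (-8 + a)*(G + a)
s(-3, -22) + W(h(2), 1*P(0, 3)) = 12*(-22)*(-3) + ((1*(-1))² - (-4)*2 - 8*(-1) + (-½*2)*(1*(-1))) = 792 + ((-1)² - 8*(-1) - 8*(-1) - 1*(-1)) = 792 + (1 + 8 + 8 + 1) = 792 + 18 = 810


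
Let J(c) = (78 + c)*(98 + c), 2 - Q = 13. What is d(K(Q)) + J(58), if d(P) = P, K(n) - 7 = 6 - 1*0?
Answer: 21229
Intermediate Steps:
Q = -11 (Q = 2 - 1*13 = 2 - 13 = -11)
K(n) = 13 (K(n) = 7 + (6 - 1*0) = 7 + (6 + 0) = 7 + 6 = 13)
d(K(Q)) + J(58) = 13 + (7644 + 58² + 176*58) = 13 + (7644 + 3364 + 10208) = 13 + 21216 = 21229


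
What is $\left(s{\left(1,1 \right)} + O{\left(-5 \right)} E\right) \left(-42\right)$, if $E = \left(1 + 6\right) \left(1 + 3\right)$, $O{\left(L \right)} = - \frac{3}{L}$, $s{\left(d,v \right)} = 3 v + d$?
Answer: $- \frac{4368}{5} \approx -873.6$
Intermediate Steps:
$s{\left(d,v \right)} = d + 3 v$
$E = 28$ ($E = 7 \cdot 4 = 28$)
$\left(s{\left(1,1 \right)} + O{\left(-5 \right)} E\right) \left(-42\right) = \left(\left(1 + 3 \cdot 1\right) + - \frac{3}{-5} \cdot 28\right) \left(-42\right) = \left(\left(1 + 3\right) + \left(-3\right) \left(- \frac{1}{5}\right) 28\right) \left(-42\right) = \left(4 + \frac{3}{5} \cdot 28\right) \left(-42\right) = \left(4 + \frac{84}{5}\right) \left(-42\right) = \frac{104}{5} \left(-42\right) = - \frac{4368}{5}$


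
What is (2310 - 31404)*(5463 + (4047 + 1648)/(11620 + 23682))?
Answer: -2805541998987/17651 ≈ -1.5895e+8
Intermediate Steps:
(2310 - 31404)*(5463 + (4047 + 1648)/(11620 + 23682)) = -29094*(5463 + 5695/35302) = -29094*192860521/35302 = -2805541998987/17651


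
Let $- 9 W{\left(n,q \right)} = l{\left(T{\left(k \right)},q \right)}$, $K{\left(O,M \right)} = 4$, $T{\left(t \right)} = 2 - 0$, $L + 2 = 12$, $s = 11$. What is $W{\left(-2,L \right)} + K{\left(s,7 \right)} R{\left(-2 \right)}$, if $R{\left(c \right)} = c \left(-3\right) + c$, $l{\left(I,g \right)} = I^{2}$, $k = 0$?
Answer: $\frac{140}{9} \approx 15.556$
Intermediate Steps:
$L = 10$ ($L = -2 + 12 = 10$)
$T{\left(t \right)} = 2$ ($T{\left(t \right)} = 2 + 0 = 2$)
$W{\left(n,q \right)} = - \frac{4}{9}$ ($W{\left(n,q \right)} = - \frac{2^{2}}{9} = \left(- \frac{1}{9}\right) 4 = - \frac{4}{9}$)
$R{\left(c \right)} = - 2 c$ ($R{\left(c \right)} = - 3 c + c = - 2 c$)
$W{\left(-2,L \right)} + K{\left(s,7 \right)} R{\left(-2 \right)} = - \frac{4}{9} + 4 \left(\left(-2\right) \left(-2\right)\right) = - \frac{4}{9} + 4 \cdot 4 = - \frac{4}{9} + 16 = \frac{140}{9}$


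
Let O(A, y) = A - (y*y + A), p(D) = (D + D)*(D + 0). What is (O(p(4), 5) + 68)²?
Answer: 1849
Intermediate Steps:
p(D) = 2*D² (p(D) = (2*D)*D = 2*D²)
O(A, y) = -y² (O(A, y) = A - (y² + A) = A - (A + y²) = A + (-A - y²) = -y²)
(O(p(4), 5) + 68)² = (-1*5² + 68)² = (-1*25 + 68)² = (-25 + 68)² = 43² = 1849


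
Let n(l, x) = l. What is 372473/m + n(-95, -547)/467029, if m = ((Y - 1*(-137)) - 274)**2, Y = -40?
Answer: 173952716462/14631551541 ≈ 11.889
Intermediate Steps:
m = 31329 (m = ((-40 - 1*(-137)) - 274)**2 = ((-40 + 137) - 274)**2 = (97 - 274)**2 = (-177)**2 = 31329)
372473/m + n(-95, -547)/467029 = 372473/31329 - 95/467029 = 173952716462/14631551541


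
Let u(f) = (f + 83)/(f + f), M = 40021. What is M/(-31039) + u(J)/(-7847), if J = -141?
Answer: -44281215098/34342387653 ≈ -1.2894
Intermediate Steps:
u(f) = (83 + f)/(2*f) (u(f) = (83 + f)/((2*f)) = (83 + f)*(1/(2*f)) = (83 + f)/(2*f))
M/(-31039) + u(J)/(-7847) = 40021/(-31039) + ((½)*(83 - 141)/(-141))/(-7847) = 40021*(-1/31039) + ((½)*(-1/141)*(-58))*(-1/7847) = -40021/31039 + (29/141)*(-1/7847) = -40021/31039 - 29/1106427 = -44281215098/34342387653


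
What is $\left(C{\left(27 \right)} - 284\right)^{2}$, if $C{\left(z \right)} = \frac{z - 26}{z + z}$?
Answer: $\frac{235162225}{2916} \approx 80646.0$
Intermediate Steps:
$C{\left(z \right)} = \frac{-26 + z}{2 z}$
$\left(C{\left(27 \right)} - 284\right)^{2} = \left(\frac{-26 + 27}{2 \cdot 27} - 284\right)^{2} = \left(\frac{1}{2} \cdot \frac{1}{27} \cdot 1 - 284\right)^{2} = \left(\frac{1}{54} - 284\right)^{2} = \left(- \frac{15335}{54}\right)^{2} = \frac{235162225}{2916}$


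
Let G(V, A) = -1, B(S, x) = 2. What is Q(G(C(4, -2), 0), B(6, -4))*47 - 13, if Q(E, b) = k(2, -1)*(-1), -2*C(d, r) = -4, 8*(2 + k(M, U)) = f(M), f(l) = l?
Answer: 277/4 ≈ 69.250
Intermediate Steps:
k(M, U) = -2 + M/8
C(d, r) = 2 (C(d, r) = -1/2*(-4) = 2)
Q(E, b) = 7/4 (Q(E, b) = (-2 + (1/8)*2)*(-1) = (-2 + 1/4)*(-1) = -7/4*(-1) = 7/4)
Q(G(C(4, -2), 0), B(6, -4))*47 - 13 = (7/4)*47 - 13 = 329/4 - 13 = 277/4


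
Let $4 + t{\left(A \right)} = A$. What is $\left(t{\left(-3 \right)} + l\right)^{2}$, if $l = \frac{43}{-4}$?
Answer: $\frac{5041}{16} \approx 315.06$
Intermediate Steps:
$l = - \frac{43}{4}$ ($l = 43 \left(- \frac{1}{4}\right) = - \frac{43}{4} \approx -10.75$)
$t{\left(A \right)} = -4 + A$
$\left(t{\left(-3 \right)} + l\right)^{2} = \left(\left(-4 - 3\right) - \frac{43}{4}\right)^{2} = \left(-7 - \frac{43}{4}\right)^{2} = \left(- \frac{71}{4}\right)^{2} = \frac{5041}{16}$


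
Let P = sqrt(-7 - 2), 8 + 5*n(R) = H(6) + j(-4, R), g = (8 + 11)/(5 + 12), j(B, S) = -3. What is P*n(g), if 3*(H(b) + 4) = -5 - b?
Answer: -56*I/5 ≈ -11.2*I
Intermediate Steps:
H(b) = -17/3 - b/3 (H(b) = -4 + (-5 - b)/3 = -4 + (-5/3 - b/3) = -17/3 - b/3)
g = 19/17 ≈ 1.1176
n(R) = -56/15 (n(R) = -8/5 + ((-17/3 - 1/3*6) - 3)/5 = -8/5 + ((-17/3 - 2) - 3)/5 = -8/5 + (-23/3 - 3)/5 = -8/5 + (1/5)*(-32/3) = -8/5 - 32/15 = -56/15)
P = 3*I (P = sqrt(-9) = 3*I ≈ 3.0*I)
P*n(g) = (3*I)*(-56/15) = -56*I/5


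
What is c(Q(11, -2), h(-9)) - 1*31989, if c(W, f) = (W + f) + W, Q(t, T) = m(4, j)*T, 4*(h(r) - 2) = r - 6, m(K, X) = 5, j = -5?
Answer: -128043/4 ≈ -32011.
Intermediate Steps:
h(r) = ½ + r/4 (h(r) = 2 + (r - 6)/4 = 2 + (-6 + r)/4 = 2 + (-3/2 + r/4) = ½ + r/4)
Q(t, T) = 5*T
c(W, f) = f + 2*W
c(Q(11, -2), h(-9)) - 1*31989 = ((½ + (¼)*(-9)) + 2*(5*(-2))) - 1*31989 = ((½ - 9/4) + 2*(-10)) - 31989 = (-7/4 - 20) - 31989 = -87/4 - 31989 = -128043/4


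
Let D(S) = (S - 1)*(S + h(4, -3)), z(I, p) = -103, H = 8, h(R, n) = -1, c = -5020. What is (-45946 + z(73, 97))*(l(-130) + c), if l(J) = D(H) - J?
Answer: 222923209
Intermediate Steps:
D(S) = (-1 + S)**2 (D(S) = (S - 1)*(S - 1) = (-1 + S)*(-1 + S) = (-1 + S)**2)
l(J) = 49 - J (l(J) = (1 + 8**2 - 2*8) - J = (1 + 64 - 16) - J = 49 - J)
(-45946 + z(73, 97))*(l(-130) + c) = (-45946 - 103)*((49 - 1*(-130)) - 5020) = -46049*((49 + 130) - 5020) = -46049*(179 - 5020) = -46049*(-4841) = 222923209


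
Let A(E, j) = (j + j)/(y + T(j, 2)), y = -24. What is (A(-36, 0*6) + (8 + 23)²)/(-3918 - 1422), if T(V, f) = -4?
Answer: -961/5340 ≈ -0.17996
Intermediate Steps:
A(E, j) = -j/14 (A(E, j) = (j + j)/(-24 - 4) = (2*j)/(-28) = (2*j)*(-1/28) = -j/14)
(A(-36, 0*6) + (8 + 23)²)/(-3918 - 1422) = (-0*6 + (8 + 23)²)/(-3918 - 1422) = (-1/14*0 + 31²)/(-5340) = (0 + 961)*(-1/5340) = 961*(-1/5340) = -961/5340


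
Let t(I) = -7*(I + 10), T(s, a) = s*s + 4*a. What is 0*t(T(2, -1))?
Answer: 0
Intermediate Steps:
T(s, a) = s**2 + 4*a
t(I) = -70 - 7*I (t(I) = -7*(10 + I) = -70 - 7*I)
0*t(T(2, -1)) = 0*(-70 - 7*(2**2 + 4*(-1))) = 0*(-70 - 7*(4 - 4)) = 0*(-70 - 7*0) = 0*(-70 + 0) = 0*(-70) = 0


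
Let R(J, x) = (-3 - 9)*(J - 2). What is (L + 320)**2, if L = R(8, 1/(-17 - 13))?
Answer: 61504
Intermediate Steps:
R(J, x) = 24 - 12*J (R(J, x) = -12*(-2 + J) = 24 - 12*J)
L = -72 (L = 24 - 12*8 = 24 - 96 = -72)
(L + 320)**2 = (-72 + 320)**2 = 248**2 = 61504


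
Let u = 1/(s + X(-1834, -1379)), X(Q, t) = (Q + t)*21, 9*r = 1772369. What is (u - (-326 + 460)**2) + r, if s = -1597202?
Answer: 2681400226366/14982075 ≈ 1.7897e+5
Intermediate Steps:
r = 1772369/9 (r = (1/9)*1772369 = 1772369/9 ≈ 1.9693e+5)
X(Q, t) = 21*Q + 21*t
u = -1/1664675 (u = 1/(-1597202 + (21*(-1834) + 21*(-1379))) = 1/(-1597202 + (-38514 - 28959)) = 1/(-1597202 - 67473) = 1/(-1664675) = -1/1664675 ≈ -6.0072e-7)
(u - (-326 + 460)**2) + r = (-1/1664675 - (-326 + 460)**2) + 1772369/9 = (-1/1664675 - 1*134**2) + 1772369/9 = (-1/1664675 - 1*17956) + 1772369/9 = (-1/1664675 - 17956) + 1772369/9 = -29890904301/1664675 + 1772369/9 = 2681400226366/14982075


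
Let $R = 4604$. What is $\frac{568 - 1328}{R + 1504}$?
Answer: $- \frac{190}{1527} \approx -0.12443$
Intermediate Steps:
$\frac{568 - 1328}{R + 1504} = \frac{568 - 1328}{4604 + 1504} = - \frac{760}{6108} = \left(-760\right) \frac{1}{6108} = - \frac{190}{1527}$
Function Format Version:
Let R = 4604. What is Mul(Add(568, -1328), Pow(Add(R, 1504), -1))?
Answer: Rational(-190, 1527) ≈ -0.12443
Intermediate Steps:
Mul(Add(568, -1328), Pow(Add(R, 1504), -1)) = Mul(Add(568, -1328), Pow(Add(4604, 1504), -1)) = Mul(-760, Pow(6108, -1)) = Mul(-760, Rational(1, 6108)) = Rational(-190, 1527)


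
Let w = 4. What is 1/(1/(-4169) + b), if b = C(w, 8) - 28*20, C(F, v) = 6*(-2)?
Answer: -4169/2384669 ≈ -0.0017483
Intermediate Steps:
C(F, v) = -12
b = -572 (b = -12 - 28*20 = -12 - 560 = -572)
1/(1/(-4169) + b) = 1/(1/(-4169) - 572) = 1/(-1/4169 - 572) = 1/(-2384669/4169) = -4169/2384669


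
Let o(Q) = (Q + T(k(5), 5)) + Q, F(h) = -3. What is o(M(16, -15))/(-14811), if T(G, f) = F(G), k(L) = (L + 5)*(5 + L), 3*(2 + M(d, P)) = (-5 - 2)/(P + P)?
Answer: 308/666495 ≈ 0.00046212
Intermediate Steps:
M(d, P) = -2 - 7/(6*P) (M(d, P) = -2 + ((-5 - 2)/(P + P))/3 = -2 + (-7*1/(2*P))/3 = -2 + (-7/(2*P))/3 = -2 - 7/(6*P))
k(L) = (5 + L)² (k(L) = (5 + L)*(5 + L) = (5 + L)²)
T(G, f) = -3
o(Q) = -3 + 2*Q (o(Q) = (Q - 3) + Q = (-3 + Q) + Q = -3 + 2*Q)
o(M(16, -15))/(-14811) = (-3 + 2*(-2 - 7/6/(-15)))/(-14811) = (-3 + 2*(-2 - 7/6*(-1/15)))*(-1/14811) = (-3 + 2*(-2 + 7/90))*(-1/14811) = (-3 + 2*(-173/90))*(-1/14811) = (-3 - 173/45)*(-1/14811) = -308/45*(-1/14811) = 308/666495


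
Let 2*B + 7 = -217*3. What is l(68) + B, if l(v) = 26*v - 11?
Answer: 1428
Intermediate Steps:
B = -329 (B = -7/2 + (-217*3)/2 = -7/2 + (1/2)*(-651) = -7/2 - 651/2 = -329)
l(v) = -11 + 26*v
l(68) + B = (-11 + 26*68) - 329 = (-11 + 1768) - 329 = 1757 - 329 = 1428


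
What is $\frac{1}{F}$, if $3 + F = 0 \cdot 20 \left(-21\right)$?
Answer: $- \frac{1}{3} \approx -0.33333$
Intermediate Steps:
$F = -3$ ($F = -3 + 0 \cdot 20 \left(-21\right) = -3 + 0 \left(-21\right) = -3 + 0 = -3$)
$\frac{1}{F} = \frac{1}{-3} = - \frac{1}{3}$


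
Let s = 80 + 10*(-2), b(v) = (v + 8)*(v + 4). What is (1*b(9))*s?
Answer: 13260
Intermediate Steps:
b(v) = (4 + v)*(8 + v) (b(v) = (8 + v)*(4 + v) = (4 + v)*(8 + v))
s = 60 (s = 80 - 20 = 60)
(1*b(9))*s = (1*(32 + 9² + 12*9))*60 = (1*(32 + 81 + 108))*60 = (1*221)*60 = 221*60 = 13260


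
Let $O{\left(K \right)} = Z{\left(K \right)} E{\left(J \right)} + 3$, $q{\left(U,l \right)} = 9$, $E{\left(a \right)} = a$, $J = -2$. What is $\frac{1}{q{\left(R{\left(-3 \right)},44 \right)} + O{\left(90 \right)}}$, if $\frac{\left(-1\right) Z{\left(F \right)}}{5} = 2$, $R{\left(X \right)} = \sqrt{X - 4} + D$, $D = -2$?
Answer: $\frac{1}{32} \approx 0.03125$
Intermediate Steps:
$R{\left(X \right)} = -2 + \sqrt{-4 + X}$ ($R{\left(X \right)} = \sqrt{X - 4} - 2 = \sqrt{-4 + X} - 2 = -2 + \sqrt{-4 + X}$)
$Z{\left(F \right)} = -10$ ($Z{\left(F \right)} = \left(-5\right) 2 = -10$)
$O{\left(K \right)} = 23$ ($O{\left(K \right)} = \left(-10\right) \left(-2\right) + 3 = 20 + 3 = 23$)
$\frac{1}{q{\left(R{\left(-3 \right)},44 \right)} + O{\left(90 \right)}} = \frac{1}{9 + 23} = \frac{1}{32}$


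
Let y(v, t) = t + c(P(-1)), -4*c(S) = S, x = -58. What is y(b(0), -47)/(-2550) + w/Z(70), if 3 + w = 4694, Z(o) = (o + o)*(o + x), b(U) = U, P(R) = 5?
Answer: 401437/142800 ≈ 2.8112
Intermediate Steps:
c(S) = -S/4
Z(o) = 2*o*(-58 + o) (Z(o) = (o + o)*(o - 58) = (2*o)*(-58 + o) = 2*o*(-58 + o))
w = 4691 (w = -3 + 4694 = 4691)
y(v, t) = -5/4 + t (y(v, t) = t - ¼*5 = t - 5/4 = -5/4 + t)
y(b(0), -47)/(-2550) + w/Z(70) = (-5/4 - 47)/(-2550) + 4691/((2*70*(-58 + 70))) = -193/4*(-1/2550) + 4691/((2*70*12)) = 193/10200 + 4691/1680 = 401437/142800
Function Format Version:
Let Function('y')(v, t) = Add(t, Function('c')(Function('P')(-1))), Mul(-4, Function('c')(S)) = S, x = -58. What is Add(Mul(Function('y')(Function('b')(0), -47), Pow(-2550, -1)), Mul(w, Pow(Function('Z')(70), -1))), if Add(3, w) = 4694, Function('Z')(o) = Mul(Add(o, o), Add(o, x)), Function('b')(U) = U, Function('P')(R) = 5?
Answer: Rational(401437, 142800) ≈ 2.8112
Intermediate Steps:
Function('c')(S) = Mul(Rational(-1, 4), S)
Function('Z')(o) = Mul(2, o, Add(-58, o)) (Function('Z')(o) = Mul(Add(o, o), Add(o, -58)) = Mul(Mul(2, o), Add(-58, o)) = Mul(2, o, Add(-58, o)))
w = 4691 (w = Add(-3, 4694) = 4691)
Function('y')(v, t) = Add(Rational(-5, 4), t) (Function('y')(v, t) = Add(t, Mul(Rational(-1, 4), 5)) = Add(t, Rational(-5, 4)) = Add(Rational(-5, 4), t))
Add(Mul(Function('y')(Function('b')(0), -47), Pow(-2550, -1)), Mul(w, Pow(Function('Z')(70), -1))) = Add(Mul(Add(Rational(-5, 4), -47), Pow(-2550, -1)), Mul(4691, Pow(Mul(2, 70, Add(-58, 70)), -1))) = Add(Mul(Rational(-193, 4), Rational(-1, 2550)), Mul(4691, Pow(Mul(2, 70, 12), -1))) = Add(Rational(193, 10200), Mul(4691, Pow(1680, -1))) = Add(Rational(193, 10200), Mul(4691, Rational(1, 1680))) = Add(Rational(193, 10200), Rational(4691, 1680)) = Rational(401437, 142800)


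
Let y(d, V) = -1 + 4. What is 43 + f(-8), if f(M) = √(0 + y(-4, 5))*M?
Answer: 43 - 8*√3 ≈ 29.144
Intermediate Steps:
y(d, V) = 3
f(M) = M*√3 (f(M) = √(0 + 3)*M = √3*M = M*√3)
43 + f(-8) = 43 - 8*√3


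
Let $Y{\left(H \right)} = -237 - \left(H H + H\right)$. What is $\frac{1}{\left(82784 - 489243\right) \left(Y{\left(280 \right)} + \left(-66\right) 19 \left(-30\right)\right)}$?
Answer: $\frac{1}{16785537323} \approx 5.9575 \cdot 10^{-11}$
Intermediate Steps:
$Y{\left(H \right)} = -237 - H - H^{2}$ ($Y{\left(H \right)} = -237 - \left(H^{2} + H\right) = -237 - \left(H + H^{2}\right) = -237 - H - H^{2}$)
$\frac{1}{\left(82784 - 489243\right) \left(Y{\left(280 \right)} + \left(-66\right) 19 \left(-30\right)\right)} = \frac{1}{\left(82784 - 489243\right) \left(\left(-237 - 280 - 280^{2}\right) + \left(-66\right) 19 \left(-30\right)\right)} = \frac{1}{\left(-406459\right) \left(\left(-237 - 280 - 78400\right) - -37620\right)} = \frac{1}{\left(-406459\right) \left(\left(-237 - 280 - 78400\right) + 37620\right)} = \frac{1}{\left(-406459\right) \left(-78917 + 37620\right)} = \frac{1}{\left(-406459\right) \left(-41297\right)} = \frac{1}{16785537323}$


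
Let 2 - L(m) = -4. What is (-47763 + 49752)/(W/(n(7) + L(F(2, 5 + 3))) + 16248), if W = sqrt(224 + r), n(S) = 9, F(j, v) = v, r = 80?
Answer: 908923275/7424929762 - 29835*sqrt(19)/14849859524 ≈ 0.12241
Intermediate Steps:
L(m) = 6 (L(m) = 2 - 1*(-4) = 2 + 4 = 6)
W = 4*sqrt(19) (W = sqrt(224 + 80) = sqrt(304) = 4*sqrt(19) ≈ 17.436)
(-47763 + 49752)/(W/(n(7) + L(F(2, 5 + 3))) + 16248) = (-47763 + 49752)/((4*sqrt(19))/(9 + 6) + 16248) = 1989/((4*sqrt(19))/15 + 16248) = 1989/((4*sqrt(19))*(1/15) + 16248) = 1989/(4*sqrt(19)/15 + 16248) = 1989/(16248 + 4*sqrt(19)/15)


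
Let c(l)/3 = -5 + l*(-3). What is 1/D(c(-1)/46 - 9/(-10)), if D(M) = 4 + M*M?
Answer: 52900/242929 ≈ 0.21776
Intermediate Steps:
c(l) = -15 - 9*l (c(l) = 3*(-5 + l*(-3)) = 3*(-5 - 3*l) = -15 - 9*l)
D(M) = 4 + M**2
1/D(c(-1)/46 - 9/(-10)) = 1/(4 + ((-15 - 9*(-1))/46 - 9/(-10))**2) = 1/(4 + ((-15 + 9)*(1/46) - 9*(-1/10))**2) = 1/(4 + (-6*1/46 + 9/10)**2) = 1/(4 + (-3/23 + 9/10)**2) = 1/(4 + (177/230)**2) = 1/(4 + 31329/52900) = 1/(242929/52900) = 52900/242929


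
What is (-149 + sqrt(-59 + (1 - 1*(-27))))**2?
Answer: (149 - I*sqrt(31))**2 ≈ 22170.0 - 1659.2*I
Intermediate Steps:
(-149 + sqrt(-59 + (1 - 1*(-27))))**2 = (-149 + sqrt(-59 + (1 + 27)))**2 = (-149 + sqrt(-59 + 28))**2 = (-149 + sqrt(-31))**2 = (-149 + I*sqrt(31))**2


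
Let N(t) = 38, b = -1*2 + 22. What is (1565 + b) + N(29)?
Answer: 1623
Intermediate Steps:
b = 20 (b = -2 + 22 = 20)
(1565 + b) + N(29) = (1565 + 20) + 38 = 1585 + 38 = 1623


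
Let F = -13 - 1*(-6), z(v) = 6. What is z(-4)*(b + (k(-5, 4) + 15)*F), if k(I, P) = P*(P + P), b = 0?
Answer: -1974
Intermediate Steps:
k(I, P) = 2*P² (k(I, P) = P*(2*P) = 2*P²)
F = -7 (F = -13 + 6 = -7)
z(-4)*(b + (k(-5, 4) + 15)*F) = 6*(0 + (2*4² + 15)*(-7)) = 6*(0 + (2*16 + 15)*(-7)) = 6*(0 + (32 + 15)*(-7)) = 6*(0 + 47*(-7)) = 6*(0 - 329) = 6*(-329) = -1974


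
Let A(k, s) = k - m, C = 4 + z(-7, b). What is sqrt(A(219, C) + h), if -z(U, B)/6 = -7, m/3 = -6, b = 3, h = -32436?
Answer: I*sqrt(32199) ≈ 179.44*I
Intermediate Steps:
m = -18 (m = 3*(-6) = -18)
z(U, B) = 42 (z(U, B) = -6*(-7) = 42)
C = 46 (C = 4 + 42 = 46)
A(k, s) = 18 + k (A(k, s) = k - 1*(-18) = k + 18 = 18 + k)
sqrt(A(219, C) + h) = sqrt((18 + 219) - 32436) = sqrt(237 - 32436) = sqrt(-32199) = I*sqrt(32199)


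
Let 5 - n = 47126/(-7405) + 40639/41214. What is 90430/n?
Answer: 27598301858100/3167267519 ≈ 8713.6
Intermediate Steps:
n = 3167267519/305189670 (n = 5 - (47126/(-7405) + 40639/41214) = 5 - (47126*(-1/7405) + 40639*(1/41214)) = 5 - (-47126/7405 + 40639/41214) = 5 - 1*(-1641319169/305189670) = 5 + 1641319169/305189670 = 3167267519/305189670 ≈ 10.378)
90430/n = 90430/(3167267519/305189670) = 90430*(305189670/3167267519) = 27598301858100/3167267519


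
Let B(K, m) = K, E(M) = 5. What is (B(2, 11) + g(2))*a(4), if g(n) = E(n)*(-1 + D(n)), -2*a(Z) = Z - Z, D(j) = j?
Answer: 0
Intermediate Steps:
a(Z) = 0 (a(Z) = -(Z - Z)/2 = -½*0 = 0)
g(n) = -5 + 5*n (g(n) = 5*(-1 + n) = -5 + 5*n)
(B(2, 11) + g(2))*a(4) = (2 + (-5 + 5*2))*0 = (2 + (-5 + 10))*0 = (2 + 5)*0 = 7*0 = 0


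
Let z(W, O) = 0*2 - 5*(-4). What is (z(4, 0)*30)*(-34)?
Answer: -20400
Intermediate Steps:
z(W, O) = 20 (z(W, O) = 0 + 20 = 20)
(z(4, 0)*30)*(-34) = (20*30)*(-34) = 600*(-34) = -20400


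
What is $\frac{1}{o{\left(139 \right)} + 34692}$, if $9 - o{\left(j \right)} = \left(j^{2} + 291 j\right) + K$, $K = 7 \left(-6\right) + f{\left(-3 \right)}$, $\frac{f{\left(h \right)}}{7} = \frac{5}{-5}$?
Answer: $- \frac{1}{25020} \approx -3.9968 \cdot 10^{-5}$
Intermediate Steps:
$f{\left(h \right)} = -7$ ($f{\left(h \right)} = 7 \frac{5}{-5} = 7 \cdot 5 \left(- \frac{1}{5}\right) = 7 \left(-1\right) = -7$)
$K = -49$ ($K = 7 \left(-6\right) - 7 = -42 - 7 = -49$)
$o{\left(j \right)} = 58 - j^{2} - 291 j$ ($o{\left(j \right)} = 9 - \left(\left(j^{2} + 291 j\right) - 49\right) = 9 - \left(-49 + j^{2} + 291 j\right) = 58 - j^{2} - 291 j$)
$\frac{1}{o{\left(139 \right)} + 34692} = \frac{1}{\left(58 - 139^{2} - 40449\right) + 34692} = \frac{1}{\left(58 - 19321 - 40449\right) + 34692} = \frac{1}{-59712 + 34692} = \frac{1}{-25020} = - \frac{1}{25020}$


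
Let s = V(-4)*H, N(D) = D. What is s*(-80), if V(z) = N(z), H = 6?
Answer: 1920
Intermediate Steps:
V(z) = z
s = -24 (s = -4*6 = -24)
s*(-80) = -24*(-80) = 1920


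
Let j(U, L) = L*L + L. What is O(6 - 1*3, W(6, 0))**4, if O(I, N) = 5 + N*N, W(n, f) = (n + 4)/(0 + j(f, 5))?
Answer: 4477456/6561 ≈ 682.43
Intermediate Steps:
j(U, L) = L + L**2 (j(U, L) = L**2 + L = L + L**2)
W(n, f) = 2/15 + n/30 (W(n, f) = (n + 4)/(0 + 5*(1 + 5)) = (4 + n)/(0 + 5*6) = (4 + n)/(0 + 30) = (4 + n)/30 = (4 + n)*(1/30) = 2/15 + n/30)
O(I, N) = 5 + N**2
O(6 - 1*3, W(6, 0))**4 = (5 + (2/15 + (1/30)*6)**2)**4 = (5 + (2/15 + 1/5)**2)**4 = (5 + (1/3)**2)**4 = (5 + 1/9)**4 = (46/9)**4 = 4477456/6561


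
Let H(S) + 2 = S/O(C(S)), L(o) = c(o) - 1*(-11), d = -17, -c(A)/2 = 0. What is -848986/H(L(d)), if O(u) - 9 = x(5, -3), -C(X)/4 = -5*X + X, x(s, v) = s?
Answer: 11885804/17 ≈ 6.9917e+5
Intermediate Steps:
c(A) = 0 (c(A) = -2*0 = 0)
C(X) = 16*X (C(X) = -4*(-5*X + X) = -(-16)*X = 16*X)
O(u) = 14 (O(u) = 9 + 5 = 14)
L(o) = 11 (L(o) = 0 - 1*(-11) = 0 + 11 = 11)
H(S) = -2 + S/14
-848986/H(L(d)) = -848986/(-2 + (1/14)*11) = -848986/(-2 + 11/14) = -848986/(-17/14) = -848986*(-14/17) = 11885804/17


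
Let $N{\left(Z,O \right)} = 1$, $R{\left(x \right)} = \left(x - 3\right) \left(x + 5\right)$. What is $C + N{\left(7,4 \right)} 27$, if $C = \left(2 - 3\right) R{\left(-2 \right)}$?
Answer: $42$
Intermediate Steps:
$R{\left(x \right)} = \left(-3 + x\right) \left(5 + x\right)$
$C = 15$ ($C = \left(2 - 3\right) \left(-15 + \left(-2\right)^{2} + 2 \left(-2\right)\right) = - (-15 + 4 - 4) = \left(-1\right) \left(-15\right) = 15$)
$C + N{\left(7,4 \right)} 27 = 15 + 1 \cdot 27 = 15 + 27 = 42$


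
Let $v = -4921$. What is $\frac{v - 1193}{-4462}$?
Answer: $\frac{3057}{2231} \approx 1.3702$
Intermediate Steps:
$\frac{v - 1193}{-4462} = \frac{-4921 - 1193}{-4462} = \left(-6114\right) \left(- \frac{1}{4462}\right) = \frac{3057}{2231}$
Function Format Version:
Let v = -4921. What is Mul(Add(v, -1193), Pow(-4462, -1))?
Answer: Rational(3057, 2231) ≈ 1.3702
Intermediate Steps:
Mul(Add(v, -1193), Pow(-4462, -1)) = Mul(Add(-4921, -1193), Pow(-4462, -1)) = Mul(-6114, Rational(-1, 4462)) = Rational(3057, 2231)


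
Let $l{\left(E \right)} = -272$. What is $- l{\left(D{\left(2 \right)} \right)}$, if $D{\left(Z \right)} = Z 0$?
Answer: $272$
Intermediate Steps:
$D{\left(Z \right)} = 0$
$- l{\left(D{\left(2 \right)} \right)} = \left(-1\right) \left(-272\right) = 272$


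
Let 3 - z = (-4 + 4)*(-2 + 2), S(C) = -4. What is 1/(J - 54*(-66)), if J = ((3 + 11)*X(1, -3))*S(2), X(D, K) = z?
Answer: 1/3396 ≈ 0.00029446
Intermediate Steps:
z = 3 (z = 3 - (-4 + 4)*(-2 + 2) = 3 - 0*0 = 3 - 1*0 = 3 + 0 = 3)
X(D, K) = 3
J = -168 (J = ((3 + 11)*3)*(-4) = (14*3)*(-4) = 42*(-4) = -168)
1/(J - 54*(-66)) = 1/(-168 - 54*(-66)) = 1/(-168 + 3564) = 1/3396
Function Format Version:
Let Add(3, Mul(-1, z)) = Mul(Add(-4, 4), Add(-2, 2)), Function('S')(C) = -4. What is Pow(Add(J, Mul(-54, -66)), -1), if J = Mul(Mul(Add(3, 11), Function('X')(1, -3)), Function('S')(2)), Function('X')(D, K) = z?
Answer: Rational(1, 3396) ≈ 0.00029446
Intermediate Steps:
z = 3 (z = Add(3, Mul(-1, Mul(Add(-4, 4), Add(-2, 2)))) = Add(3, Mul(-1, Mul(0, 0))) = Add(3, Mul(-1, 0)) = Add(3, 0) = 3)
Function('X')(D, K) = 3
J = -168 (J = Mul(Mul(Add(3, 11), 3), -4) = Mul(Mul(14, 3), -4) = Mul(42, -4) = -168)
Pow(Add(J, Mul(-54, -66)), -1) = Pow(Add(-168, Mul(-54, -66)), -1) = Pow(Add(-168, 3564), -1) = Pow(3396, -1) = Rational(1, 3396)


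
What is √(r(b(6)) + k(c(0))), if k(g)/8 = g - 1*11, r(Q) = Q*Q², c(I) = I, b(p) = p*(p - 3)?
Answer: 4*√359 ≈ 75.789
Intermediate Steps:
b(p) = p*(-3 + p)
r(Q) = Q³
k(g) = -88 + 8*g (k(g) = 8*(g - 1*11) = 8*(g - 11) = 8*(-11 + g) = -88 + 8*g)
√(r(b(6)) + k(c(0))) = √((6*(-3 + 6))³ + (-88 + 8*0)) = √((6*3)³ + (-88 + 0)) = √(18³ - 88) = √(5832 - 88) = √5744 = 4*√359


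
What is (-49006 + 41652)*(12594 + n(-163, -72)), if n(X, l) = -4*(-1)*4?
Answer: -92733940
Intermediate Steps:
n(X, l) = 16 (n(X, l) = 4*4 = 16)
(-49006 + 41652)*(12594 + n(-163, -72)) = (-49006 + 41652)*(12594 + 16) = -7354*12610 = -92733940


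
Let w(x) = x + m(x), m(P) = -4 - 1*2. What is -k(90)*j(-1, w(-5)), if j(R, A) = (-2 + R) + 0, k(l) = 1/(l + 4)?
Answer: 3/94 ≈ 0.031915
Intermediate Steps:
m(P) = -6 (m(P) = -4 - 2 = -6)
k(l) = 1/(4 + l)
w(x) = -6 + x (w(x) = x - 6 = -6 + x)
j(R, A) = -2 + R
-k(90)*j(-1, w(-5)) = -(-2 - 1)/(4 + 90) = -(-3)/94 = -1*(-3/94) = 3/94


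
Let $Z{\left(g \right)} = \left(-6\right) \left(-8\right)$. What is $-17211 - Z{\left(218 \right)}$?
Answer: $-17259$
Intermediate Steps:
$Z{\left(g \right)} = 48$
$-17211 - Z{\left(218 \right)} = -17211 - 48 = -17259$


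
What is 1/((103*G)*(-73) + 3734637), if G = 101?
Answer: 1/2975218 ≈ 3.3611e-7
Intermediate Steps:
1/((103*G)*(-73) + 3734637) = 1/((103*101)*(-73) + 3734637) = 1/(10403*(-73) + 3734637) = 1/(-759419 + 3734637) = 1/2975218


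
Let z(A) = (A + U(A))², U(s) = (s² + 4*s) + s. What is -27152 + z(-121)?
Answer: 193600073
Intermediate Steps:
U(s) = s² + 5*s
z(A) = (A + A*(5 + A))²
-27152 + z(-121) = -27152 + (-121)²*(6 - 121)² = -27152 + 14641*(-115)² = -27152 + 14641*13225 = -27152 + 193627225 = 193600073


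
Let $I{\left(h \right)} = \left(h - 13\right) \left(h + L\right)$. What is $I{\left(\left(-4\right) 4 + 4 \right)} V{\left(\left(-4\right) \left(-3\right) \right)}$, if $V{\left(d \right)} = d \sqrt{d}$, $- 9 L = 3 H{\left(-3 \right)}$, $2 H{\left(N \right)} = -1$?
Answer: $7100 \sqrt{3} \approx 12298.0$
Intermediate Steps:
$H{\left(N \right)} = - \frac{1}{2}$ ($H{\left(N \right)} = \frac{1}{2} \left(-1\right) = - \frac{1}{2}$)
$L = \frac{1}{6}$ ($L = - \frac{3 \left(- \frac{1}{2}\right)}{9} = \left(- \frac{1}{9}\right) \left(- \frac{3}{2}\right) = \frac{1}{6} \approx 0.16667$)
$I{\left(h \right)} = \left(-13 + h\right) \left(\frac{1}{6} + h\right)$ ($I{\left(h \right)} = \left(h - 13\right) \left(h + \frac{1}{6}\right) = \left(-13 + h\right) \left(\frac{1}{6} + h\right)$)
$V{\left(d \right)} = d^{\frac{3}{2}}$
$I{\left(\left(-4\right) 4 + 4 \right)} V{\left(\left(-4\right) \left(-3\right) \right)} = \left(- \frac{13}{6} + \left(\left(-4\right) 4 + 4\right)^{2} - \frac{77 \left(\left(-4\right) 4 + 4\right)}{6}\right) \left(\left(-4\right) \left(-3\right)\right)^{\frac{3}{2}} = \left(- \frac{13}{6} + \left(-16 + 4\right)^{2} - \frac{77 \left(-16 + 4\right)}{6}\right) 12^{\frac{3}{2}} = \left(- \frac{13}{6} + \left(-12\right)^{2} - -154\right) 24 \sqrt{3} = \left(- \frac{13}{6} + 144 + 154\right) 24 \sqrt{3} = \frac{1775 \cdot 24 \sqrt{3}}{6} = 7100 \sqrt{3}$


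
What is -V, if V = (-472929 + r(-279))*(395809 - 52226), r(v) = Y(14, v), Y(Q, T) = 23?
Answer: 162482462198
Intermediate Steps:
r(v) = 23
V = -162482462198 (V = (-472929 + 23)*(395809 - 52226) = -472906*343583 = -162482462198)
-V = -1*(-162482462198) = 162482462198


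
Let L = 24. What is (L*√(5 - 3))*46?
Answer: 1104*√2 ≈ 1561.3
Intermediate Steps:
(L*√(5 - 3))*46 = (24*√(5 - 3))*46 = (24*√2)*46 = 1104*√2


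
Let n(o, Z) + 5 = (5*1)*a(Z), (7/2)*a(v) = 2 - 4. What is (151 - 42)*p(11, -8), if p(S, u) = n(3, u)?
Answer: -5995/7 ≈ -856.43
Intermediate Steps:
a(v) = -4/7 (a(v) = 2*(2 - 4)/7 = (2/7)*(-2) = -4/7)
n(o, Z) = -55/7 (n(o, Z) = -5 + (5*1)*(-4/7) = -5 + 5*(-4/7) = -5 - 20/7 = -55/7)
p(S, u) = -55/7
(151 - 42)*p(11, -8) = (151 - 42)*(-55/7) = 109*(-55/7) = -5995/7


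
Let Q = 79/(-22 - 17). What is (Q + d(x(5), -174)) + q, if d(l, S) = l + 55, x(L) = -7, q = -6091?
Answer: -235756/39 ≈ -6045.0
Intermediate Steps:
d(l, S) = 55 + l
Q = -79/39 (Q = 79/(-39) = 79*(-1/39) = -79/39 ≈ -2.0256)
(Q + d(x(5), -174)) + q = (-79/39 + (55 - 7)) - 6091 = (-79/39 + 48) - 6091 = 1793/39 - 6091 = -235756/39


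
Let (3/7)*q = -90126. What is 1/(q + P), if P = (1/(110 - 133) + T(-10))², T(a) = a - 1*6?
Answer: -529/111109365 ≈ -4.7611e-6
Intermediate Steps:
q = -210294 (q = (7/3)*(-90126) = -210294)
T(a) = -6 + a (T(a) = a - 6 = -6 + a)
P = 136161/529 (P = (1/(110 - 133) + (-6 - 10))² = (1/(-23) - 16)² = (-1/23 - 16)² = (-369/23)² = 136161/529 ≈ 257.39)
1/(q + P) = 1/(-210294 + 136161/529) = 1/(-111109365/529) = -529/111109365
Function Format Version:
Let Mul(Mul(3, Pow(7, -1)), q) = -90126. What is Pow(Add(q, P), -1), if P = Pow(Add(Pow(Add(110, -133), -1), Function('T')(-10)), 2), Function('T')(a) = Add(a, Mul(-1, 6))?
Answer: Rational(-529, 111109365) ≈ -4.7611e-6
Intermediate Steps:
q = -210294 (q = Mul(Rational(7, 3), -90126) = -210294)
Function('T')(a) = Add(-6, a) (Function('T')(a) = Add(a, -6) = Add(-6, a))
P = Rational(136161, 529) (P = Pow(Add(Pow(Add(110, -133), -1), Add(-6, -10)), 2) = Pow(Add(Pow(-23, -1), -16), 2) = Pow(Add(Rational(-1, 23), -16), 2) = Pow(Rational(-369, 23), 2) = Rational(136161, 529) ≈ 257.39)
Pow(Add(q, P), -1) = Pow(Add(-210294, Rational(136161, 529)), -1) = Pow(Rational(-111109365, 529), -1) = Rational(-529, 111109365)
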